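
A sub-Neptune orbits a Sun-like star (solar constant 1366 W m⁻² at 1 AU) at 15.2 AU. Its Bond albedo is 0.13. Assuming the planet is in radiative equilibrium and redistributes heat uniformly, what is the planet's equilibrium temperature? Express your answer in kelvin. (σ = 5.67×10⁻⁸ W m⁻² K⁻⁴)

T_eq ≈ 69.0 K

Flux at 15.2 AU: S = 1366/15.2² = 5.91 W m⁻².
Energy balance: absorbed = emitted ⇒ πR²·S(1−A) = 4πR²·σT_eq⁴, so T_eq⁴ = S(1−A)/(4σ).
T_eq = [5.91 × 0.87 / (4 × 5.67×10⁻⁸)]^(1/4) = (2.27×10⁷)^(1/4) = 69.0 K.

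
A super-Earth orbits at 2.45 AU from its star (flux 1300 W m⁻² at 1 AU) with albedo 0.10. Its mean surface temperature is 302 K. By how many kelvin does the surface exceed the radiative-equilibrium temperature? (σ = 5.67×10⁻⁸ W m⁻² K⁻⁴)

S = 1300/2.45² = 216.6 W m⁻².
T_eq = [S(1−A)/(4σ)]^(1/4) = [216.6×0.90/(4×5.67×10⁻⁸)]^(1/4) = 171.2 K.
ΔT = T_surf − T_eq = 302 − 171.2.

ΔT ≈ 130.8 K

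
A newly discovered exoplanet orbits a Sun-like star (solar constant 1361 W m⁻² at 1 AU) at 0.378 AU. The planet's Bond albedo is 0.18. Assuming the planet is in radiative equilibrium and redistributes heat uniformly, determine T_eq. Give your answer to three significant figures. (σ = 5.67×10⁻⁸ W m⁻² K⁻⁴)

T_eq ≈ 431 K

Flux at 0.378 AU: S = 1361/0.378² = 9530 W m⁻².
Energy balance: absorbed = emitted ⇒ πR²·S(1−A) = 4πR²·σT_eq⁴, so T_eq⁴ = S(1−A)/(4σ).
T_eq = [9530 × 0.82 / (4 × 5.67×10⁻⁸)]^(1/4) = (3.44×10¹⁰)^(1/4) = 431 K.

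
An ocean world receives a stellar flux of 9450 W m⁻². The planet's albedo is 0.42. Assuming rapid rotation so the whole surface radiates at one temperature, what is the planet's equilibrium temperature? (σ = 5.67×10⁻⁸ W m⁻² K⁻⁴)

Energy balance: absorbed = emitted ⇒ πR²·S(1−A) = 4πR²·σT_eq⁴, so T_eq⁴ = S(1−A)/(4σ).
T_eq = [9450 × 0.58 / (4 × 5.67×10⁻⁸)]^(1/4) = (2.42×10¹⁰)^(1/4) = 394 K.

T_eq ≈ 394 K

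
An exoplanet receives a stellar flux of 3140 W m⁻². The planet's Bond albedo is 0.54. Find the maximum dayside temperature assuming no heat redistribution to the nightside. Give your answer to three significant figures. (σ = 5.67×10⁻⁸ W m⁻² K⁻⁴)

T_ss ≈ 400 K

With no redistribution each surface element balances locally: S(1−A) = σT⁴.
T = [3140 × 0.46 / 5.67×10⁻⁸]^(1/4) = (2.55×10¹⁰)^(1/4) = 400 K.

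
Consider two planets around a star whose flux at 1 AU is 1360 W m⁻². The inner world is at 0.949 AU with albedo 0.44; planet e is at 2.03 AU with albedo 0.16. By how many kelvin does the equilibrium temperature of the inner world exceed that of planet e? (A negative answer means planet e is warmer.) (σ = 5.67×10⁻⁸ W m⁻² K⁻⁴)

ΔT ≈ 60.1 K

T_eq = [S₀(1−A)/(4σd²)]^(1/4), so T ∝ (1−A)^(1/4) / √d.
T₁ = [1360×0.56/(4×5.67×10⁻⁸×0.949²)]^(1/4) = 247.11 K.
T₂ = [1360×0.84/(4×5.67×10⁻⁸×2.03²)]^(1/4) = 186.98 K.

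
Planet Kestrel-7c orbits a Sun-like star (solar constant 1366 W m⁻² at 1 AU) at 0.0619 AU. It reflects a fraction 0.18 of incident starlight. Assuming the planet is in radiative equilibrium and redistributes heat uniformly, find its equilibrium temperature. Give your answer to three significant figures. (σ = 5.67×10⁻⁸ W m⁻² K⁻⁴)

Flux at 0.0619 AU: S = 1366/0.0619² = 3.57×10⁵ W m⁻².
Energy balance: absorbed = emitted ⇒ πR²·S(1−A) = 4πR²·σT_eq⁴, so T_eq⁴ = S(1−A)/(4σ).
T_eq = [3.57×10⁵ × 0.82 / (4 × 5.67×10⁻⁸)]^(1/4) = (1.29×10¹²)^(1/4) = 1070 K.

T_eq ≈ 1070 K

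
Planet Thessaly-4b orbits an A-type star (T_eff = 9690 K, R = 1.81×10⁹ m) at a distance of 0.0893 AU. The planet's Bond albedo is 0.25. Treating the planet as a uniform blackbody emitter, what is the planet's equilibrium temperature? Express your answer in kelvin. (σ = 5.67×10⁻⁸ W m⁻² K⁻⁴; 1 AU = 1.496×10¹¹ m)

d = 0.0893 AU = 1.34×10¹⁰ m.
L = 4πR_⋆²σT_⋆⁴ = 4π(1.81×10⁹)² × 5.67×10⁻⁸ × (9690)⁴ = 2.06×10²⁸ W.
S = L/(4πd²) = 9.18×10⁶ W m⁻².
Energy balance: absorbed = emitted ⇒ πR²·S(1−A) = 4πR²·σT_eq⁴, so T_eq⁴ = S(1−A)/(4σ).
T_eq = [9.18×10⁶ × 0.75 / (4 × 5.67×10⁻⁸)]^(1/4) = (3.03×10¹³)^(1/4) = 2350 K.

T_eq ≈ 2350 K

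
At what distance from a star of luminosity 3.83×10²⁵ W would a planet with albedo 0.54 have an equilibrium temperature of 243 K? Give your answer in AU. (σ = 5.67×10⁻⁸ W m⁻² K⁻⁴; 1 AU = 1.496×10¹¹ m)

d ≈ 0.281 AU

From T_eq⁴ = L(1−A)/(16πσd²): d = √[L(1−A)/(16πσT_eq⁴)].
d = √[3.83×10²⁵ × 0.46 / (16π × 5.67×10⁻⁸ × (243)⁴)] = 4.21×10¹⁰ m = 0.281 AU.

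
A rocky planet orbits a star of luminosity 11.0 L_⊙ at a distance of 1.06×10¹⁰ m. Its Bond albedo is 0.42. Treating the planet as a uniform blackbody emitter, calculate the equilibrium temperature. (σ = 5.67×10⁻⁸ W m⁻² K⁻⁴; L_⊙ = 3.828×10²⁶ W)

T_eq ≈ 1660 K

L = 11.0 × 3.828×10²⁶ = 4.21×10²⁷ W.
Flux: S = L/(4πd²) = 4.21×10²⁷/(4π×(1.06×10¹⁰)²) = 2.98×10⁶ W m⁻².
Energy balance: absorbed = emitted ⇒ πR²·S(1−A) = 4πR²·σT_eq⁴, so T_eq⁴ = S(1−A)/(4σ).
T_eq = [2.98×10⁶ × 0.58 / (4 × 5.67×10⁻⁸)]^(1/4) = (7.63×10¹²)^(1/4) = 1660 K.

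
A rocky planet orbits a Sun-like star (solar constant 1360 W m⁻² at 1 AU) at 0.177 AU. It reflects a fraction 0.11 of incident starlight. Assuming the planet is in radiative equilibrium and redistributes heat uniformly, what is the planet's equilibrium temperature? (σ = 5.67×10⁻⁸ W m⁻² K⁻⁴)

T_eq ≈ 642 K

Flux at 0.177 AU: S = 1360/0.177² = 4.34×10⁴ W m⁻².
Energy balance: absorbed = emitted ⇒ πR²·S(1−A) = 4πR²·σT_eq⁴, so T_eq⁴ = S(1−A)/(4σ).
T_eq = [4.34×10⁴ × 0.89 / (4 × 5.67×10⁻⁸)]^(1/4) = (1.70×10¹¹)^(1/4) = 642 K.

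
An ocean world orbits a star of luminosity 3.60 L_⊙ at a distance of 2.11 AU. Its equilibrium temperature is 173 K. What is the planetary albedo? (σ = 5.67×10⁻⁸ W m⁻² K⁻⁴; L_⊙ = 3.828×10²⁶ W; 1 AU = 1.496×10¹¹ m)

d = 2.11 AU = 3.16×10¹¹ m.
L = 3.60 × 3.828×10²⁶ = 1.38×10²⁷ W.
Flux: S = L/(4πd²) = 1.38×10²⁷/(4π×(3.16×10¹¹)²) = 1100 W m⁻².
From T_eq⁴ = S(1−A)/(4σ): 1−A = 4σT_eq⁴/S.
1−A = 4 × 5.67×10⁻⁸ × (173)⁴ / 1100 = 0.185.

A ≈ 0.82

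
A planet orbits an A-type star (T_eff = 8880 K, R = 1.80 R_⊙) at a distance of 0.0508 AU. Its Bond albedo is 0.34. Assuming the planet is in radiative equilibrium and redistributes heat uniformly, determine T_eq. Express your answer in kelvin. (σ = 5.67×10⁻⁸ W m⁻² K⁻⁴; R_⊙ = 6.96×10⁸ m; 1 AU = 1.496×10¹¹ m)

T_eq ≈ 2300 K

R_⋆ = 1.80 × 6.96×10⁸ = 1.25×10⁹ m.
d = 0.0508 AU = 7.60×10⁹ m.
L = 4πR_⋆²σT_⋆⁴ = 4π(1.25×10⁹)² × 5.67×10⁻⁸ × (8880)⁴ = 6.95×10²⁷ W.
S = L/(4πd²) = 9.58×10⁶ W m⁻².
Energy balance: absorbed = emitted ⇒ πR²·S(1−A) = 4πR²·σT_eq⁴, so T_eq⁴ = S(1−A)/(4σ).
T_eq = [9.58×10⁶ × 0.66 / (4 × 5.67×10⁻⁸)]^(1/4) = (2.79×10¹³)^(1/4) = 2300 K.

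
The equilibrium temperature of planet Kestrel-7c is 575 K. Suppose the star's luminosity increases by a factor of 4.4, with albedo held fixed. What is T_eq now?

T_eq ≈ 833 K

T_eq ∝ L^(1/4) · d^(−1/2).
T′ = 575 × 4.4^(1/4) = 833 K.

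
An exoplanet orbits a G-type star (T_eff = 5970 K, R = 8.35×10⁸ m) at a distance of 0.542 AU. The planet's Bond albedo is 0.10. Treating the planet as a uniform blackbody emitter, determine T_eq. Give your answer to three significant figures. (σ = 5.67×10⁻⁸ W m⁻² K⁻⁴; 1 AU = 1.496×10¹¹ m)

d = 0.542 AU = 8.11×10¹⁰ m.
L = 4πR_⋆²σT_⋆⁴ = 4π(8.35×10⁸)² × 5.67×10⁻⁸ × (5970)⁴ = 6.31×10²⁶ W.
S = L/(4πd²) = 7640 W m⁻².
Energy balance: absorbed = emitted ⇒ πR²·S(1−A) = 4πR²·σT_eq⁴, so T_eq⁴ = S(1−A)/(4σ).
T_eq = [7640 × 0.90 / (4 × 5.67×10⁻⁸)]^(1/4) = (3.03×10¹⁰)^(1/4) = 417 K.

T_eq ≈ 417 K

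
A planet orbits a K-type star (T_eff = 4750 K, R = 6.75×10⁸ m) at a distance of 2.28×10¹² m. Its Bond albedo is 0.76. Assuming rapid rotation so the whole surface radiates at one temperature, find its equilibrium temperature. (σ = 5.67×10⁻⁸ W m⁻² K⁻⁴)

T_eq ≈ 40.4 K

L = 4πR_⋆²σT_⋆⁴ = 4π(6.75×10⁸)² × 5.67×10⁻⁸ × (4750)⁴ = 1.65×10²⁶ W.
S = L/(4πd²) = 2.53 W m⁻².
Energy balance: absorbed = emitted ⇒ πR²·S(1−A) = 4πR²·σT_eq⁴, so T_eq⁴ = S(1−A)/(4σ).
T_eq = [2.53 × 0.24 / (4 × 5.67×10⁻⁸)]^(1/4) = (2.68×10⁶)^(1/4) = 40.4 K.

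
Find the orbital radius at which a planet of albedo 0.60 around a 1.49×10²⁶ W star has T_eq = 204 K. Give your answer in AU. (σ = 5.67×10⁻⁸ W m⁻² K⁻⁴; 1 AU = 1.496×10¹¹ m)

From T_eq⁴ = L(1−A)/(16πσd²): d = √[L(1−A)/(16πσT_eq⁴)].
d = √[1.49×10²⁶ × 0.40 / (16π × 5.67×10⁻⁸ × (204)⁴)] = 1.10×10¹¹ m = 0.735 AU.

d ≈ 0.735 AU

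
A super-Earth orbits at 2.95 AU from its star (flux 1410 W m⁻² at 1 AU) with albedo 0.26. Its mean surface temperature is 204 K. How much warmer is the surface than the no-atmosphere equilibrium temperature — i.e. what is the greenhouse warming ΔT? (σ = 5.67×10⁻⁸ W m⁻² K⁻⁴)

S = 1410/2.95² = 162.0 W m⁻².
T_eq = [S(1−A)/(4σ)]^(1/4) = [162.0×0.74/(4×5.67×10⁻⁸)]^(1/4) = 151.6 K.
ΔT = T_surf − T_eq = 204 − 151.6.

ΔT ≈ 52.4 K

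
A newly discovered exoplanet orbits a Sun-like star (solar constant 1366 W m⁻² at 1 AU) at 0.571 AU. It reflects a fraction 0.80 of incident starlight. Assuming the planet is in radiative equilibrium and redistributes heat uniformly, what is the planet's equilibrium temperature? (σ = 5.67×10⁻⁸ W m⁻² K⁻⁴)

T_eq ≈ 247 K

Flux at 0.571 AU: S = 1366/0.571² = 4190 W m⁻².
Energy balance: absorbed = emitted ⇒ πR²·S(1−A) = 4πR²·σT_eq⁴, so T_eq⁴ = S(1−A)/(4σ).
T_eq = [4190 × 0.20 / (4 × 5.67×10⁻⁸)]^(1/4) = (3.69×10⁹)^(1/4) = 247 K.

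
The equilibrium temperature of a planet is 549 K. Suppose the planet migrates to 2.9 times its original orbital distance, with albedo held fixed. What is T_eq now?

T_eq ∝ L^(1/4) · d^(−1/2).
T′ = 549 / 2.9^(1/2) = 322 K.

T_eq ≈ 322 K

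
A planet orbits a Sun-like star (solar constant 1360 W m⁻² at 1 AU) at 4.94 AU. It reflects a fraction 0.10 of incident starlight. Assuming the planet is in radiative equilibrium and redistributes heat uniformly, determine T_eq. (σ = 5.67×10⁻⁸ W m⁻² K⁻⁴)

Flux at 4.94 AU: S = 1360/4.94² = 55.7 W m⁻².
Energy balance: absorbed = emitted ⇒ πR²·S(1−A) = 4πR²·σT_eq⁴, so T_eq⁴ = S(1−A)/(4σ).
T_eq = [55.7 × 0.90 / (4 × 5.67×10⁻⁸)]^(1/4) = (2.21×10⁸)^(1/4) = 122 K.

T_eq ≈ 122 K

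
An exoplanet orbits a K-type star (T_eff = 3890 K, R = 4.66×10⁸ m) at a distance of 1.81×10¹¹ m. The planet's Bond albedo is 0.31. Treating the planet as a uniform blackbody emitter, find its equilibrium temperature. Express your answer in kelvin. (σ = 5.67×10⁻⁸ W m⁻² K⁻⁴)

T_eq ≈ 127 K

L = 4πR_⋆²σT_⋆⁴ = 4π(4.66×10⁸)² × 5.67×10⁻⁸ × (3890)⁴ = 3.54×10²⁵ W.
S = L/(4πd²) = 86.1 W m⁻².
Energy balance: absorbed = emitted ⇒ πR²·S(1−A) = 4πR²·σT_eq⁴, so T_eq⁴ = S(1−A)/(4σ).
T_eq = [86.1 × 0.69 / (4 × 5.67×10⁻⁸)]^(1/4) = (2.62×10⁸)^(1/4) = 127 K.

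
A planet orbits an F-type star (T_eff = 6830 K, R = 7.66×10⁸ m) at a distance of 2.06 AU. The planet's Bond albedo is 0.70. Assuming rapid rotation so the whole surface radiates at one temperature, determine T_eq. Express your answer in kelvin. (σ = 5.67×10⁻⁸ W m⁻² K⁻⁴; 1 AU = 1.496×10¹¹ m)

T_eq ≈ 178 K

d = 2.06 AU = 3.08×10¹¹ m.
L = 4πR_⋆²σT_⋆⁴ = 4π(7.66×10⁸)² × 5.67×10⁻⁸ × (6830)⁴ = 9.10×10²⁶ W.
S = L/(4πd²) = 762 W m⁻².
Energy balance: absorbed = emitted ⇒ πR²·S(1−A) = 4πR²·σT_eq⁴, so T_eq⁴ = S(1−A)/(4σ).
T_eq = [762 × 0.30 / (4 × 5.67×10⁻⁸)]^(1/4) = (1.01×10⁹)^(1/4) = 178 K.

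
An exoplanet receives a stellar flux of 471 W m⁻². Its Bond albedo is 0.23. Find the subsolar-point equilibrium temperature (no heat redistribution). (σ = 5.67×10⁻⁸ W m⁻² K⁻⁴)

T_ss ≈ 283 K

At the subsolar point the surface absorbs S(1−A) and emits σT⁴ per unit area — no factor of 4, since only the local patch is in balance.
T = [471 × 0.77 / 5.67×10⁻⁸]^(1/4) = (6.40×10⁹)^(1/4) = 283 K.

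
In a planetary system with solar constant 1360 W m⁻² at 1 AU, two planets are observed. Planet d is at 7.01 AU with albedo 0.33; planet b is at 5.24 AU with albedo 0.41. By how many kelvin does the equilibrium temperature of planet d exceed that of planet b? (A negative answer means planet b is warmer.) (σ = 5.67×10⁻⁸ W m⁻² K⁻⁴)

T_eq = [S₀(1−A)/(4σd²)]^(1/4), so T ∝ (1−A)^(1/4) / √d.
T₁ = [1360×0.67/(4×5.67×10⁻⁸×7.01²)]^(1/4) = 95.09 K.
T₂ = [1360×0.59/(4×5.67×10⁻⁸×5.24²)]^(1/4) = 106.54 K.

ΔT ≈ -11.5 K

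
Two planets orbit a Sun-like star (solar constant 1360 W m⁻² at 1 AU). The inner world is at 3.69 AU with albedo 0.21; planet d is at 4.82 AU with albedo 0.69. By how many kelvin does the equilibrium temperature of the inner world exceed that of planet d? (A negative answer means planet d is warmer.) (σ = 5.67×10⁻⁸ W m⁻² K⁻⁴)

ΔT ≈ 42.0 K

T_eq = [S₀(1−A)/(4σd²)]^(1/4), so T ∝ (1−A)^(1/4) / √d.
T₁ = [1360×0.79/(4×5.67×10⁻⁸×3.69²)]^(1/4) = 136.57 K.
T₂ = [1360×0.31/(4×5.67×10⁻⁸×4.82²)]^(1/4) = 94.58 K.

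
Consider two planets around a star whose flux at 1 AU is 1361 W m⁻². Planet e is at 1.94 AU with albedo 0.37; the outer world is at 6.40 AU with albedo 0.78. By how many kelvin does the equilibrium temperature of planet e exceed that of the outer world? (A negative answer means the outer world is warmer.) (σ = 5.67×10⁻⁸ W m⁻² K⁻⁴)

ΔT ≈ 102.7 K

T_eq = [S₀(1−A)/(4σd²)]^(1/4), so T ∝ (1−A)^(1/4) / √d.
T₁ = [1361×0.63/(4×5.67×10⁻⁸×1.94²)]^(1/4) = 178.03 K.
T₂ = [1361×0.22/(4×5.67×10⁻⁸×6.40²)]^(1/4) = 75.35 K.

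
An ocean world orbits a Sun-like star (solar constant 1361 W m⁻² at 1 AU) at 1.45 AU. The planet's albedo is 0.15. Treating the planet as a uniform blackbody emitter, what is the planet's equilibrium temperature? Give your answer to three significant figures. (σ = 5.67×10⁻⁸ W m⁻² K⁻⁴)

Flux at 1.45 AU: S = 1361/1.45² = 647 W m⁻².
Energy balance: absorbed = emitted ⇒ πR²·S(1−A) = 4πR²·σT_eq⁴, so T_eq⁴ = S(1−A)/(4σ).
T_eq = [647 × 0.85 / (4 × 5.67×10⁻⁸)]^(1/4) = (2.43×10⁹)^(1/4) = 222 K.

T_eq ≈ 222 K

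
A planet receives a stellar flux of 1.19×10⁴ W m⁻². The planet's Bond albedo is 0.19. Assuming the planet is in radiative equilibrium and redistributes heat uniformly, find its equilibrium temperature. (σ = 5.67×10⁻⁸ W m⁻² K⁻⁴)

T_eq ≈ 454 K

Energy balance: absorbed = emitted ⇒ πR²·S(1−A) = 4πR²·σT_eq⁴, so T_eq⁴ = S(1−A)/(4σ).
T_eq = [1.19×10⁴ × 0.81 / (4 × 5.67×10⁻⁸)]^(1/4) = (4.25×10¹⁰)^(1/4) = 454 K.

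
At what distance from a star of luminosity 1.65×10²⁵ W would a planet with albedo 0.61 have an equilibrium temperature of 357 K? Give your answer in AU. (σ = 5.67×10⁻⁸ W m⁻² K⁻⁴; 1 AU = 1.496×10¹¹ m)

From T_eq⁴ = L(1−A)/(16πσd²): d = √[L(1−A)/(16πσT_eq⁴)].
d = √[1.65×10²⁵ × 0.39 / (16π × 5.67×10⁻⁸ × (357)⁴)] = 1.18×10¹⁰ m = 0.0788 AU.

d ≈ 0.0788 AU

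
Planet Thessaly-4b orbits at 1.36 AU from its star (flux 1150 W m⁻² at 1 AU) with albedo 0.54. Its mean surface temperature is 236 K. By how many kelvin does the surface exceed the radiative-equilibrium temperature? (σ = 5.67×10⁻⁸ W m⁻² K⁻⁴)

ΔT ≈ 47.6 K

S = 1150/1.36² = 621.8 W m⁻².
T_eq = [S(1−A)/(4σ)]^(1/4) = [621.8×0.46/(4×5.67×10⁻⁸)]^(1/4) = 188.4 K.
ΔT = T_surf − T_eq = 236 − 188.4.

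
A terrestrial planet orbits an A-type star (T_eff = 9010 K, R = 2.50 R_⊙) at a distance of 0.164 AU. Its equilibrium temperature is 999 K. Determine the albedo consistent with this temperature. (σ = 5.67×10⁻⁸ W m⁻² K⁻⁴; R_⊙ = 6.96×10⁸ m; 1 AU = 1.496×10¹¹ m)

A ≈ 0.88

R_⋆ = 2.50 × 6.96×10⁸ = 1.74×10⁹ m.
d = 0.164 AU = 2.45×10¹⁰ m.
L = 4πR_⋆²σT_⋆⁴ = 4π(1.74×10⁹)² × 5.67×10⁻⁸ × (9010)⁴ = 1.42×10²⁸ W.
S = L/(4πd²) = 1.88×10⁶ W m⁻².
From T_eq⁴ = S(1−A)/(4σ): 1−A = 4σT_eq⁴/S.
1−A = 4 × 5.67×10⁻⁸ × (999)⁴ / 1.88×10⁶ = 0.120.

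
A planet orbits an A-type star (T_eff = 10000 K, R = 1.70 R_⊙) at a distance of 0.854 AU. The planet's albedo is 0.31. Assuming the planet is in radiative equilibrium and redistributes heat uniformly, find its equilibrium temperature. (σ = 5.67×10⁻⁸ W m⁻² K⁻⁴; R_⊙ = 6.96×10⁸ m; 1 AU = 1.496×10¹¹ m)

T_eq ≈ 620 K

R_⋆ = 1.70 × 6.96×10⁸ = 1.18×10⁹ m.
d = 0.854 AU = 1.28×10¹¹ m.
L = 4πR_⋆²σT_⋆⁴ = 4π(1.18×10⁹)² × 5.67×10⁻⁸ × (10000)⁴ = 9.97×10²⁷ W.
S = L/(4πd²) = 4.86×10⁴ W m⁻².
Energy balance: absorbed = emitted ⇒ πR²·S(1−A) = 4πR²·σT_eq⁴, so T_eq⁴ = S(1−A)/(4σ).
T_eq = [4.86×10⁴ × 0.69 / (4 × 5.67×10⁻⁸)]^(1/4) = (1.48×10¹¹)^(1/4) = 620 K.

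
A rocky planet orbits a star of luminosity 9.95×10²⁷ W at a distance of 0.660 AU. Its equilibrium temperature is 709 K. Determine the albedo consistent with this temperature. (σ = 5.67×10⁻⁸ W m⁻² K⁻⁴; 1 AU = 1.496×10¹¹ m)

d = 0.660 AU = 9.87×10¹⁰ m.
Flux: S = L/(4πd²) = 9.95×10²⁷/(4π×(9.87×10¹⁰)²) = 8.12×10⁴ W m⁻².
From T_eq⁴ = S(1−A)/(4σ): 1−A = 4σT_eq⁴/S.
1−A = 4 × 5.67×10⁻⁸ × (709)⁴ / 8.12×10⁴ = 0.706.

A ≈ 0.29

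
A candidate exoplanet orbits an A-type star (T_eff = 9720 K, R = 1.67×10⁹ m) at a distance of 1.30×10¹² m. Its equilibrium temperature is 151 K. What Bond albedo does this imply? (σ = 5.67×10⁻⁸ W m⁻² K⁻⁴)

A ≈ 0.86

L = 4πR_⋆²σT_⋆⁴ = 4π(1.67×10⁹)² × 5.67×10⁻⁸ × (9720)⁴ = 1.77×10²⁸ W.
S = L/(4πd²) = 835 W m⁻².
From T_eq⁴ = S(1−A)/(4σ): 1−A = 4σT_eq⁴/S.
1−A = 4 × 5.67×10⁻⁸ × (151)⁴ / 835 = 0.141.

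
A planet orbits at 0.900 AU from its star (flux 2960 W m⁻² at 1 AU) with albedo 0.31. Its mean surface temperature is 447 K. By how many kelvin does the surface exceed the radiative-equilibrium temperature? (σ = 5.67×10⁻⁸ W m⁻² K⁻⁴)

ΔT ≈ 122.3 K

S = 2960/0.900² = 3654 W m⁻².
T_eq = [S(1−A)/(4σ)]^(1/4) = [3654×0.69/(4×5.67×10⁻⁸)]^(1/4) = 324.7 K.
ΔT = T_surf − T_eq = 447 − 324.7.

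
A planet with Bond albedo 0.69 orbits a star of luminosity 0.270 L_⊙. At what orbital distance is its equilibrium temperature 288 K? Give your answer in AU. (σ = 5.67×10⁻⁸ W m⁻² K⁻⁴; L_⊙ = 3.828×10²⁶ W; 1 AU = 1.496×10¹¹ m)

d ≈ 0.270 AU

L = 0.270 × 3.828×10²⁶ = 1.03×10²⁶ W.
From T_eq⁴ = L(1−A)/(16πσd²): d = √[L(1−A)/(16πσT_eq⁴)].
d = √[1.03×10²⁶ × 0.31 / (16π × 5.67×10⁻⁸ × (288)⁴)] = 4.04×10¹⁰ m = 0.270 AU.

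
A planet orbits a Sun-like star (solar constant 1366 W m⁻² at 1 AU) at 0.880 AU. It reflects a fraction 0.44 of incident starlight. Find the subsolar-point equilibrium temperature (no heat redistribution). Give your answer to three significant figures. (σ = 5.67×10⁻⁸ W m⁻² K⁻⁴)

T_ss ≈ 363 K

Flux at 0.880 AU: S = 1366/0.880² = 1760 W m⁻².
At the subsolar point the surface absorbs S(1−A) and emits σT⁴ per unit area — no factor of 4, since only the local patch is in balance.
T = [1760 × 0.56 / 5.67×10⁻⁸]^(1/4) = (1.74×10¹⁰)^(1/4) = 363 K.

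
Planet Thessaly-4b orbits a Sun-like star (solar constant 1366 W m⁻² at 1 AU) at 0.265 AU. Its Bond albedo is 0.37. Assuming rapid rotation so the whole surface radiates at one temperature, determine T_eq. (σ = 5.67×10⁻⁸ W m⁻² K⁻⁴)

T_eq ≈ 482 K

Flux at 0.265 AU: S = 1366/0.265² = 1.95×10⁴ W m⁻².
Energy balance: absorbed = emitted ⇒ πR²·S(1−A) = 4πR²·σT_eq⁴, so T_eq⁴ = S(1−A)/(4σ).
T_eq = [1.95×10⁴ × 0.63 / (4 × 5.67×10⁻⁸)]^(1/4) = (5.40×10¹⁰)^(1/4) = 482 K.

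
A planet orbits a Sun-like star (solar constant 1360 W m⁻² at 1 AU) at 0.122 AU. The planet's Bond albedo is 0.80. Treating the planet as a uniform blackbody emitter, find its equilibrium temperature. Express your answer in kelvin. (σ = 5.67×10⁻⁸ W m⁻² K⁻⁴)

Flux at 0.122 AU: S = 1360/0.122² = 9.14×10⁴ W m⁻².
Energy balance: absorbed = emitted ⇒ πR²·S(1−A) = 4πR²·σT_eq⁴, so T_eq⁴ = S(1−A)/(4σ).
T_eq = [9.14×10⁴ × 0.20 / (4 × 5.67×10⁻⁸)]^(1/4) = (8.06×10¹⁰)^(1/4) = 533 K.

T_eq ≈ 533 K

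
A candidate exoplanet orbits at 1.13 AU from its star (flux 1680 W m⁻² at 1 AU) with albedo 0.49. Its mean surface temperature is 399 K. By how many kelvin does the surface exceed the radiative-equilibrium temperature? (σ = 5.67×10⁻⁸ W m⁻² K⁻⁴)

ΔT ≈ 165.8 K

S = 1680/1.13² = 1316 W m⁻².
T_eq = [S(1−A)/(4σ)]^(1/4) = [1316×0.51/(4×5.67×10⁻⁸)]^(1/4) = 233.2 K.
ΔT = T_surf − T_eq = 399 − 233.2.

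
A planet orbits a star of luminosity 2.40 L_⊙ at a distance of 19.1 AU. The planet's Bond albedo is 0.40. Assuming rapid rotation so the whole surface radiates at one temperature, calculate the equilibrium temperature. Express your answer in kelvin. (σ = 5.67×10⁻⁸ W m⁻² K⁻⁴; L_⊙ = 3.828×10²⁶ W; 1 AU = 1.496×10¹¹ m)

T_eq ≈ 69.8 K

d = 19.1 AU = 2.86×10¹² m.
L = 2.40 × 3.828×10²⁶ = 9.19×10²⁶ W.
Flux: S = L/(4πd²) = 9.19×10²⁶/(4π×(2.86×10¹²)²) = 8.95 W m⁻².
Energy balance: absorbed = emitted ⇒ πR²·S(1−A) = 4πR²·σT_eq⁴, so T_eq⁴ = S(1−A)/(4σ).
T_eq = [8.95 × 0.60 / (4 × 5.67×10⁻⁸)]^(1/4) = (2.37×10⁷)^(1/4) = 69.8 K.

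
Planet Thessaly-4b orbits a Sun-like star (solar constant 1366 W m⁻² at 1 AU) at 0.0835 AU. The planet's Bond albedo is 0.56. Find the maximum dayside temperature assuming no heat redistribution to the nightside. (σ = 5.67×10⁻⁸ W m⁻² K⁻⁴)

T_ss ≈ 1110 K

Flux at 0.0835 AU: S = 1366/0.0835² = 1.96×10⁵ W m⁻².
With no redistribution each surface element balances locally: S(1−A) = σT⁴.
T = [1.96×10⁵ × 0.44 / 5.67×10⁻⁸]^(1/4) = (1.52×10¹²)^(1/4) = 1110 K.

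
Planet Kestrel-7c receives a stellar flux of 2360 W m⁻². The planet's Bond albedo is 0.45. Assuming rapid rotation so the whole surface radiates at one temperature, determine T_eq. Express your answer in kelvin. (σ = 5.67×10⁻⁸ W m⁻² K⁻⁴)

Energy balance: absorbed = emitted ⇒ πR²·S(1−A) = 4πR²·σT_eq⁴, so T_eq⁴ = S(1−A)/(4σ).
T_eq = [2360 × 0.55 / (4 × 5.67×10⁻⁸)]^(1/4) = (5.72×10⁹)^(1/4) = 275 K.

T_eq ≈ 275 K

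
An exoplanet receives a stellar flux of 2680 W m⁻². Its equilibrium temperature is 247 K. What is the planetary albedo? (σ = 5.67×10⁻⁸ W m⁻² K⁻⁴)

From T_eq⁴ = S(1−A)/(4σ): 1−A = 4σT_eq⁴/S.
1−A = 4 × 5.67×10⁻⁸ × (247)⁴ / 2680 = 0.315.

A ≈ 0.69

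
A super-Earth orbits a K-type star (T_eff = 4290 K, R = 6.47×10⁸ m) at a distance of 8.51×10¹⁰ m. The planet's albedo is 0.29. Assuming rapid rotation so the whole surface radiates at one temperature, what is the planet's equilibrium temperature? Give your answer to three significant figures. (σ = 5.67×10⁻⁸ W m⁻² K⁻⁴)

L = 4πR_⋆²σT_⋆⁴ = 4π(6.47×10⁸)² × 5.67×10⁻⁸ × (4290)⁴ = 1.01×10²⁶ W.
S = L/(4πd²) = 1110 W m⁻².
Energy balance: absorbed = emitted ⇒ πR²·S(1−A) = 4πR²·σT_eq⁴, so T_eq⁴ = S(1−A)/(4σ).
T_eq = [1110 × 0.71 / (4 × 5.67×10⁻⁸)]^(1/4) = (3.48×10⁹)^(1/4) = 243 K.

T_eq ≈ 243 K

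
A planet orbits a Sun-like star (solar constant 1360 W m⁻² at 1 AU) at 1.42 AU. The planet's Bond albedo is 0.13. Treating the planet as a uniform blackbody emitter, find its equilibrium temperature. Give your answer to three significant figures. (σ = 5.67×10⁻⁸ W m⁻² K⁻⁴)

T_eq ≈ 226 K

Flux at 1.42 AU: S = 1360/1.42² = 674 W m⁻².
Energy balance: absorbed = emitted ⇒ πR²·S(1−A) = 4πR²·σT_eq⁴, so T_eq⁴ = S(1−A)/(4σ).
T_eq = [674 × 0.87 / (4 × 5.67×10⁻⁸)]^(1/4) = (2.59×10⁹)^(1/4) = 226 K.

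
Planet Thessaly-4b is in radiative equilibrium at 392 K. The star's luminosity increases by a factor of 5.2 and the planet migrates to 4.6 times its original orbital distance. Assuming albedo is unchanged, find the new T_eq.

T_eq ≈ 276 K

T_eq ∝ L^(1/4) · d^(−1/2).
T′ = 392 × 5.2^(1/4) / 4.6^(1/2) = 276 K.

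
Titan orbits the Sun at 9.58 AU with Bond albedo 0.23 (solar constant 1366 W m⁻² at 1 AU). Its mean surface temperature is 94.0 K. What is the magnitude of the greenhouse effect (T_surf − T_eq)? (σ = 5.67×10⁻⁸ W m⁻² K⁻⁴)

S = 1366/9.58² = 14.88 W m⁻².
T_eq = [S(1−A)/(4σ)]^(1/4) = [14.88×0.77/(4×5.67×10⁻⁸)]^(1/4) = 84.3 K.
ΔT = T_surf − T_eq = 94 − 84.3.

ΔT ≈ 9.7 K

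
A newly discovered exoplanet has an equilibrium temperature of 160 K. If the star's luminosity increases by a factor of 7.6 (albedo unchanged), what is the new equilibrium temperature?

T_eq ≈ 266 K

T_eq ∝ L^(1/4) · d^(−1/2).
T′ = 160 × 7.6^(1/4) = 266 K.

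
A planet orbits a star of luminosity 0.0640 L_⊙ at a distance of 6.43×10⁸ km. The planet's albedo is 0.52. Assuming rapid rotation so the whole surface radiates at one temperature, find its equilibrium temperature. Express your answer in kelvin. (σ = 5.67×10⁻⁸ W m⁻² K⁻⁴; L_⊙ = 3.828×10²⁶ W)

T_eq ≈ 56.2 K

d = 6.43×10⁸ km = 6.43×10¹¹ m.
L = 0.0640 × 3.828×10²⁶ = 2.45×10²⁵ W.
Flux: S = L/(4πd²) = 2.45×10²⁵/(4π×(6.43×10¹¹)²) = 4.72 W m⁻².
Energy balance: absorbed = emitted ⇒ πR²·S(1−A) = 4πR²·σT_eq⁴, so T_eq⁴ = S(1−A)/(4σ).
T_eq = [4.72 × 0.48 / (4 × 5.67×10⁻⁸)]^(1/4) = (9.98×10⁶)^(1/4) = 56.2 K.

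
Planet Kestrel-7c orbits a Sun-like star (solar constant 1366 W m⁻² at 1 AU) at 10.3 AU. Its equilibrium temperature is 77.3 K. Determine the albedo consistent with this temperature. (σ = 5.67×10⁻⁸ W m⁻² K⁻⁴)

Flux at 10.3 AU: S = 1366/10.3² = 12.9 W m⁻².
From T_eq⁴ = S(1−A)/(4σ): 1−A = 4σT_eq⁴/S.
1−A = 4 × 5.67×10⁻⁸ × (77.3)⁴ / 12.9 = 0.629.

A ≈ 0.37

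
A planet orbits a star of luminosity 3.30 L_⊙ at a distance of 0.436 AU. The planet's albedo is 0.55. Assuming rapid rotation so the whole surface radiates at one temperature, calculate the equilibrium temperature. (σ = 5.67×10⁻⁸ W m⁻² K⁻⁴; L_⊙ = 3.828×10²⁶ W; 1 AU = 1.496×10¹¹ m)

T_eq ≈ 465 K

d = 0.436 AU = 6.52×10¹⁰ m.
L = 3.30 × 3.828×10²⁶ = 1.26×10²⁷ W.
Flux: S = L/(4πd²) = 1.26×10²⁷/(4π×(6.52×10¹⁰)²) = 2.36×10⁴ W m⁻².
Energy balance: absorbed = emitted ⇒ πR²·S(1−A) = 4πR²·σT_eq⁴, so T_eq⁴ = S(1−A)/(4σ).
T_eq = [2.36×10⁴ × 0.45 / (4 × 5.67×10⁻⁸)]^(1/4) = (4.69×10¹⁰)^(1/4) = 465 K.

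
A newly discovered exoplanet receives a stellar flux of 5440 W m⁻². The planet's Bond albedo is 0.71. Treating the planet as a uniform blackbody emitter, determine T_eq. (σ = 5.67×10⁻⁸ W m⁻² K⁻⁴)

T_eq ≈ 289 K

Energy balance: absorbed = emitted ⇒ πR²·S(1−A) = 4πR²·σT_eq⁴, so T_eq⁴ = S(1−A)/(4σ).
T_eq = [5440 × 0.29 / (4 × 5.67×10⁻⁸)]^(1/4) = (6.96×10⁹)^(1/4) = 289 K.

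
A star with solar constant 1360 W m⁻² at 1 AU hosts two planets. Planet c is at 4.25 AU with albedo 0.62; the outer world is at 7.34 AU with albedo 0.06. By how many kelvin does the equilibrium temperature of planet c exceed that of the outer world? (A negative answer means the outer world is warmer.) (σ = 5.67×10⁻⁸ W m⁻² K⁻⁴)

T_eq = [S₀(1−A)/(4σd²)]^(1/4), so T ∝ (1−A)^(1/4) / √d.
T₁ = [1360×0.38/(4×5.67×10⁻⁸×4.25²)]^(1/4) = 105.98 K.
T₂ = [1360×0.94/(4×5.67×10⁻⁸×7.34²)]^(1/4) = 101.14 K.

ΔT ≈ 4.8 K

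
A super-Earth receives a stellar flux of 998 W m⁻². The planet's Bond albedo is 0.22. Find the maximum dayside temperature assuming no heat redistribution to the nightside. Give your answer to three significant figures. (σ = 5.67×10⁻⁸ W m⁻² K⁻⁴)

T_ss ≈ 342 K

With no redistribution each surface element balances locally: S(1−A) = σT⁴.
T = [998 × 0.78 / 5.67×10⁻⁸]^(1/4) = (1.37×10¹⁰)^(1/4) = 342 K.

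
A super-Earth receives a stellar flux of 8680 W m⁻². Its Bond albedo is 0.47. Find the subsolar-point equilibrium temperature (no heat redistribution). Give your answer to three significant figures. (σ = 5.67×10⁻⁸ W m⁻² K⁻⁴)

T_ss ≈ 534 K

At the subsolar point the surface absorbs S(1−A) and emits σT⁴ per unit area — no factor of 4, since only the local patch is in balance.
T = [8680 × 0.53 / 5.67×10⁻⁸]^(1/4) = (8.11×10¹⁰)^(1/4) = 534 K.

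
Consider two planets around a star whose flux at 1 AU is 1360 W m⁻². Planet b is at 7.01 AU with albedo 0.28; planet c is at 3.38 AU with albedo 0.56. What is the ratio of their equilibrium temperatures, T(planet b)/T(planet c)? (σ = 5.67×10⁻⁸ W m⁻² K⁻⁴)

T₁/T₂ ≈ 0.785

T_eq = [S₀(1−A)/(4σd²)]^(1/4), so T ∝ (1−A)^(1/4) / √d.
T₁ = [1360×0.72/(4×5.67×10⁻⁸×7.01²)]^(1/4) = 96.82 K.
T₂ = [1360×0.44/(4×5.67×10⁻⁸×3.38²)]^(1/4) = 123.28 K.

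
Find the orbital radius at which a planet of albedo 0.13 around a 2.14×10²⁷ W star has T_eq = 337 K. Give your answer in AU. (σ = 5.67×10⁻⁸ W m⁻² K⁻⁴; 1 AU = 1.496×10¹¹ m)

d ≈ 1.50 AU

From T_eq⁴ = L(1−A)/(16πσd²): d = √[L(1−A)/(16πσT_eq⁴)].
d = √[2.14×10²⁷ × 0.87 / (16π × 5.67×10⁻⁸ × (337)⁴)] = 2.25×10¹¹ m = 1.50 AU.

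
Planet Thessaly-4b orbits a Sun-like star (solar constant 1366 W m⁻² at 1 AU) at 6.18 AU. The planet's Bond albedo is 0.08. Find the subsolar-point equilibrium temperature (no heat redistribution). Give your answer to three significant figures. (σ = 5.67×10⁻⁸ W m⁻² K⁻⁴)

T_ss ≈ 155 K

Flux at 6.18 AU: S = 1366/6.18² = 35.8 W m⁻².
At the subsolar point the surface absorbs S(1−A) and emits σT⁴ per unit area — no factor of 4, since only the local patch is in balance.
T = [35.8 × 0.92 / 5.67×10⁻⁸]^(1/4) = (5.80×10⁸)^(1/4) = 155 K.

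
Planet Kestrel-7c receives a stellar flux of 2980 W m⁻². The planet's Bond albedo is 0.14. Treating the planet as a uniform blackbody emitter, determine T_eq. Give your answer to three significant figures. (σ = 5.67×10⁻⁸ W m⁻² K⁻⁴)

T_eq ≈ 326 K

Energy balance: absorbed = emitted ⇒ πR²·S(1−A) = 4πR²·σT_eq⁴, so T_eq⁴ = S(1−A)/(4σ).
T_eq = [2980 × 0.86 / (4 × 5.67×10⁻⁸)]^(1/4) = (1.13×10¹⁰)^(1/4) = 326 K.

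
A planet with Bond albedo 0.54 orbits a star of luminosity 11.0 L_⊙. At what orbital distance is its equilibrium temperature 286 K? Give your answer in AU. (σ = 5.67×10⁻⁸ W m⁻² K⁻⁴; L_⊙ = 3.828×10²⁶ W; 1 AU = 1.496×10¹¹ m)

d ≈ 2.13 AU

L = 11.0 × 3.828×10²⁶ = 4.21×10²⁷ W.
From T_eq⁴ = L(1−A)/(16πσd²): d = √[L(1−A)/(16πσT_eq⁴)].
d = √[4.21×10²⁷ × 0.46 / (16π × 5.67×10⁻⁸ × (286)⁴)] = 3.19×10¹¹ m = 2.13 AU.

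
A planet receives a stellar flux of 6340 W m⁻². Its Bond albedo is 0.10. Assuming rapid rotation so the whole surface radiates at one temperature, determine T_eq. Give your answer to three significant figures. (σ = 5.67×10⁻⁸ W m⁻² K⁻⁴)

Energy balance: absorbed = emitted ⇒ πR²·S(1−A) = 4πR²·σT_eq⁴, so T_eq⁴ = S(1−A)/(4σ).
T_eq = [6340 × 0.90 / (4 × 5.67×10⁻⁸)]^(1/4) = (2.52×10¹⁰)^(1/4) = 398 K.

T_eq ≈ 398 K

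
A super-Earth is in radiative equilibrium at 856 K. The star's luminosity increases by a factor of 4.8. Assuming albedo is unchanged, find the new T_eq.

T_eq ≈ 1270 K

T_eq ∝ L^(1/4) · d^(−1/2).
T′ = 856 × 4.8^(1/4) = 1270 K.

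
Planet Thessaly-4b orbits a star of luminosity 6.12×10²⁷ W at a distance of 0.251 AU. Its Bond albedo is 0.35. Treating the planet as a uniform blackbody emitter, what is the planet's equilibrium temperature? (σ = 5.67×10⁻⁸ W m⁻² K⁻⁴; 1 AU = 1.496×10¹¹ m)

d = 0.251 AU = 3.75×10¹⁰ m.
Flux: S = L/(4πd²) = 6.12×10²⁷/(4π×(3.75×10¹⁰)²) = 3.45×10⁵ W m⁻².
Energy balance: absorbed = emitted ⇒ πR²·S(1−A) = 4πR²·σT_eq⁴, so T_eq⁴ = S(1−A)/(4σ).
T_eq = [3.45×10⁵ × 0.65 / (4 × 5.67×10⁻⁸)]^(1/4) = (9.90×10¹¹)^(1/4) = 997 K.

T_eq ≈ 997 K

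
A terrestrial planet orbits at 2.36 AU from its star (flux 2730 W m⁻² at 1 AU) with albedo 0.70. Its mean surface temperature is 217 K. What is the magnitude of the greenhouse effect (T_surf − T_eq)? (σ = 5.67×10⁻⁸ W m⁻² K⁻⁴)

ΔT ≈ 57.4 K

S = 2730/2.36² = 490.2 W m⁻².
T_eq = [S(1−A)/(4σ)]^(1/4) = [490.2×0.30/(4×5.67×10⁻⁸)]^(1/4) = 159.6 K.
ΔT = T_surf − T_eq = 217 − 159.6.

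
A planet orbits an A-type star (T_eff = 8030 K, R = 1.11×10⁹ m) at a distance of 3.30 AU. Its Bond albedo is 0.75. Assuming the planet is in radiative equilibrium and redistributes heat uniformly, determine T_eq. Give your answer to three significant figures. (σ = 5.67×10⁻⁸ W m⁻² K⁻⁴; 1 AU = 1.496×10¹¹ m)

T_eq ≈ 190 K

d = 3.30 AU = 4.94×10¹¹ m.
L = 4πR_⋆²σT_⋆⁴ = 4π(1.11×10⁹)² × 5.67×10⁻⁸ × (8030)⁴ = 3.65×10²⁷ W.
S = L/(4πd²) = 1190 W m⁻².
Energy balance: absorbed = emitted ⇒ πR²·S(1−A) = 4πR²·σT_eq⁴, so T_eq⁴ = S(1−A)/(4σ).
T_eq = [1190 × 0.25 / (4 × 5.67×10⁻⁸)]^(1/4) = (1.31×10⁹)^(1/4) = 190 K.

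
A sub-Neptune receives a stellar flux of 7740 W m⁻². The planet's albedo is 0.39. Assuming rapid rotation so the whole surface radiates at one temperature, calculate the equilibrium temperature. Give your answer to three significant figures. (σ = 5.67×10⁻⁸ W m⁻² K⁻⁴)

T_eq ≈ 380 K

Energy balance: absorbed = emitted ⇒ πR²·S(1−A) = 4πR²·σT_eq⁴, so T_eq⁴ = S(1−A)/(4σ).
T_eq = [7740 × 0.61 / (4 × 5.67×10⁻⁸)]^(1/4) = (2.08×10¹⁰)^(1/4) = 380 K.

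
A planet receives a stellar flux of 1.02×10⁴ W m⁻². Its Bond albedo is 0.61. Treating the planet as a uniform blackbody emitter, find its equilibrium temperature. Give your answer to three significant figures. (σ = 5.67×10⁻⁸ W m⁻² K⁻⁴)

T_eq ≈ 364 K

Energy balance: absorbed = emitted ⇒ πR²·S(1−A) = 4πR²·σT_eq⁴, so T_eq⁴ = S(1−A)/(4σ).
T_eq = [1.02×10⁴ × 0.39 / (4 × 5.67×10⁻⁸)]^(1/4) = (1.75×10¹⁰)^(1/4) = 364 K.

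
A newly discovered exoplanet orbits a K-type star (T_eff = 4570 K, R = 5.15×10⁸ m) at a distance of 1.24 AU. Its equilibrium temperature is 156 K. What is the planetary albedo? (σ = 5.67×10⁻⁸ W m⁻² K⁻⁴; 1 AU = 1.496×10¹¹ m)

A ≈ 0.30

d = 1.24 AU = 1.86×10¹¹ m.
L = 4πR_⋆²σT_⋆⁴ = 4π(5.15×10⁸)² × 5.67×10⁻⁸ × (4570)⁴ = 8.24×10²⁵ W.
S = L/(4πd²) = 191 W m⁻².
From T_eq⁴ = S(1−A)/(4σ): 1−A = 4σT_eq⁴/S.
1−A = 4 × 5.67×10⁻⁸ × (156)⁴ / 191 = 0.705.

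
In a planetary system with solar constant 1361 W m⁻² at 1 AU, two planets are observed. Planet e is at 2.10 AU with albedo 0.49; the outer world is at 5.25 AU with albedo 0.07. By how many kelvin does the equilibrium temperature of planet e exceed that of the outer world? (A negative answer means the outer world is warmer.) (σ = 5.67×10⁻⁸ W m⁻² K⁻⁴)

T_eq = [S₀(1−A)/(4σd²)]^(1/4), so T ∝ (1−A)^(1/4) / √d.
T₁ = [1361×0.51/(4×5.67×10⁻⁸×2.10²)]^(1/4) = 162.31 K.
T₂ = [1361×0.93/(4×5.67×10⁻⁸×5.25²)]^(1/4) = 119.29 K.

ΔT ≈ 43.0 K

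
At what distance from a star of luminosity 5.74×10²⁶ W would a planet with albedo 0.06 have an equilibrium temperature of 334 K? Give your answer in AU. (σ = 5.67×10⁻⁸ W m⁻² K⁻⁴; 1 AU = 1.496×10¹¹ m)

From T_eq⁴ = L(1−A)/(16πσd²): d = √[L(1−A)/(16πσT_eq⁴)].
d = √[5.74×10²⁶ × 0.94 / (16π × 5.67×10⁻⁸ × (334)⁴)] = 1.23×10¹¹ m = 0.824 AU.

d ≈ 0.824 AU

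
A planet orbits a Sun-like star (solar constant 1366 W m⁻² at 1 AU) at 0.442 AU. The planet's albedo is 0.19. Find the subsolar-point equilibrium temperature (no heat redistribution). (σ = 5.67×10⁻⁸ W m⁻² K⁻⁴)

T_ss ≈ 562 K

Flux at 0.442 AU: S = 1366/0.442² = 6990 W m⁻².
At the subsolar point the surface absorbs S(1−A) and emits σT⁴ per unit area — no factor of 4, since only the local patch is in balance.
T = [6990 × 0.81 / 5.67×10⁻⁸]^(1/4) = (9.99×10¹⁰)^(1/4) = 562 K.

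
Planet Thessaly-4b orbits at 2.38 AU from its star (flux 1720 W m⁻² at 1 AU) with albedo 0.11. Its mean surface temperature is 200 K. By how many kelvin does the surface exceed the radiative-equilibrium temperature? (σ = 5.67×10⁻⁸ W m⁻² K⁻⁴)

S = 1720/2.38² = 303.7 W m⁻².
T_eq = [S(1−A)/(4σ)]^(1/4) = [303.7×0.89/(4×5.67×10⁻⁸)]^(1/4) = 185.8 K.
ΔT = T_surf − T_eq = 200 − 185.8.

ΔT ≈ 14.2 K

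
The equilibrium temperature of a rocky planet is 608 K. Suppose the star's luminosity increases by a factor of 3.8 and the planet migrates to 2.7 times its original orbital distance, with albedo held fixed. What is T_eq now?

T_eq ∝ L^(1/4) · d^(−1/2).
T′ = 608 × 3.8^(1/4) / 2.7^(1/2) = 517 K.

T_eq ≈ 517 K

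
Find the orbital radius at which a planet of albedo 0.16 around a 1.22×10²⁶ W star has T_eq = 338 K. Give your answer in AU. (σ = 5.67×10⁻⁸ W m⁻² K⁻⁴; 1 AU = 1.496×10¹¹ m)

d ≈ 0.351 AU

From T_eq⁴ = L(1−A)/(16πσd²): d = √[L(1−A)/(16πσT_eq⁴)].
d = √[1.22×10²⁶ × 0.84 / (16π × 5.67×10⁻⁸ × (338)⁴)] = 5.25×10¹⁰ m = 0.351 AU.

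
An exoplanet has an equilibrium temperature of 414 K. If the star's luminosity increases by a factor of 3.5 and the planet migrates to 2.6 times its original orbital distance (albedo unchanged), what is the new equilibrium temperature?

T_eq ≈ 351 K

T_eq ∝ L^(1/4) · d^(−1/2).
T′ = 414 × 3.5^(1/4) / 2.6^(1/2) = 351 K.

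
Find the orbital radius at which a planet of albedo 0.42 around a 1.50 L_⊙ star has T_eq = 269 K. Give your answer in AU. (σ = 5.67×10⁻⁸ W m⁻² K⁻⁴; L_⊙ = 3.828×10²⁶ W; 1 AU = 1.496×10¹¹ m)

L = 1.50 × 3.828×10²⁶ = 5.74×10²⁶ W.
From T_eq⁴ = L(1−A)/(16πσd²): d = √[L(1−A)/(16πσT_eq⁴)].
d = √[5.74×10²⁶ × 0.58 / (16π × 5.67×10⁻⁸ × (269)⁴)] = 1.49×10¹¹ m = 0.999 AU.

d ≈ 0.999 AU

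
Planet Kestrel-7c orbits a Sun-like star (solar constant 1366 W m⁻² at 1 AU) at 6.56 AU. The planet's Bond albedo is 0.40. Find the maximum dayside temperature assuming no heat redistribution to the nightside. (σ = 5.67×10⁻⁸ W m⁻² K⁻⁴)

Flux at 6.56 AU: S = 1366/6.56² = 31.7 W m⁻².
With no redistribution each surface element balances locally: S(1−A) = σT⁴.
T = [31.7 × 0.60 / 5.67×10⁻⁸]^(1/4) = (3.36×10⁸)^(1/4) = 135 K.

T_ss ≈ 135 K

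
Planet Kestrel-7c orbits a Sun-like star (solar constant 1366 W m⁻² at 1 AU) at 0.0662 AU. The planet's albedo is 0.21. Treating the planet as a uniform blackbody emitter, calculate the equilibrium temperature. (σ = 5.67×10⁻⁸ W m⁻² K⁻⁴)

Flux at 0.0662 AU: S = 1366/0.0662² = 3.12×10⁵ W m⁻².
Energy balance: absorbed = emitted ⇒ πR²·S(1−A) = 4πR²·σT_eq⁴, so T_eq⁴ = S(1−A)/(4σ).
T_eq = [3.12×10⁵ × 0.79 / (4 × 5.67×10⁻⁸)]^(1/4) = (1.09×10¹²)^(1/4) = 1020 K.

T_eq ≈ 1020 K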